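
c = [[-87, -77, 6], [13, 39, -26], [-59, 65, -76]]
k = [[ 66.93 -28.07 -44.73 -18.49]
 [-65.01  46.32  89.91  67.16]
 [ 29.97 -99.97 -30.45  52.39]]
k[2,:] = [29.97, -99.97, -30.45, 52.39]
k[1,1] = 46.32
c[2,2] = -76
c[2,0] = -59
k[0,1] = -28.07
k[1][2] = 89.91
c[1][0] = 13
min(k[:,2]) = -44.73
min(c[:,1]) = -77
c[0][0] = -87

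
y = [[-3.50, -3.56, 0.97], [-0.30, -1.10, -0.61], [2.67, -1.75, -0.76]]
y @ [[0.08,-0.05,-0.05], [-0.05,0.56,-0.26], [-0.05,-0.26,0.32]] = [[-0.15, -2.07, 1.41], [0.06, -0.44, 0.11], [0.34, -0.92, 0.08]]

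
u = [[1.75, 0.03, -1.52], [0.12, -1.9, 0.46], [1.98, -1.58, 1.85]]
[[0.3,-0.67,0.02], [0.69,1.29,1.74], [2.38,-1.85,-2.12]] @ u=[[0.48, 1.25, -0.73], [4.81, -5.18, 2.76], [-0.25, 6.94, -8.39]]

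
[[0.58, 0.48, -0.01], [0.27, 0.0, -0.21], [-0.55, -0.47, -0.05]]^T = [[0.58, 0.27, -0.55], [0.48, 0.0, -0.47], [-0.01, -0.21, -0.05]]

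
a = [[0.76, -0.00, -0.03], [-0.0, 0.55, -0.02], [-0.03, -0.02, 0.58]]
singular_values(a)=[0.76, 0.59, 0.54]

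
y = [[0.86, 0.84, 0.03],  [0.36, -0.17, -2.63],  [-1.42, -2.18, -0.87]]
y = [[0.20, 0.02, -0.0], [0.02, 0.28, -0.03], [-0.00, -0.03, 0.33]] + [[0.66,0.82,0.03], [0.34,-0.45,-2.60], [-1.42,-2.15,-1.20]]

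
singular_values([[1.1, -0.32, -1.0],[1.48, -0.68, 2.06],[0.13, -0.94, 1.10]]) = [2.91, 1.55, 0.67]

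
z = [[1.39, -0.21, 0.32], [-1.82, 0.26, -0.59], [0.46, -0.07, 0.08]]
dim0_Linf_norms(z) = [1.82, 0.26, 0.59]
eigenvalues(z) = [1.77, -0.01, -0.04]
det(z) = 0.00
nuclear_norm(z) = 2.57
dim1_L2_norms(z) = [1.44, 1.93, 0.47]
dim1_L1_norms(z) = [1.92, 2.67, 0.61]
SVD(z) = [[-0.59, -0.66, -0.46], [0.79, -0.60, -0.13], [-0.19, -0.44, 0.88]] @ diag([2.4529434538091914, 0.11254380836090062, 0.0015177662069803827]) @ [[-0.95,0.14,-0.27], [-0.26,0.12,0.96], [0.17,0.98,-0.08]]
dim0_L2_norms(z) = [2.34, 0.34, 0.68]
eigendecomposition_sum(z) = [[1.39, -0.21, 0.33], [-1.85, 0.28, -0.44], [0.45, -0.07, 0.11]] + [[-0.0, -0.0, 0.00], [-0.01, -0.0, 0.03], [0.00, 0.0, -0.00]] + [[0.0, -0.00, -0.02], [0.04, -0.01, -0.17], [0.01, -0.00, -0.03]]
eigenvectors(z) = [[-0.59, 0.16, 0.11], [0.78, 0.99, 0.98], [-0.19, -0.04, 0.16]]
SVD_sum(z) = [[1.37, -0.20, 0.39], [-1.84, 0.27, -0.52], [0.45, -0.07, 0.13]] + [[0.02,-0.01,-0.07], [0.02,-0.01,-0.07], [0.01,-0.01,-0.05]] + [[-0.00, -0.00, 0.0], [-0.0, -0.0, 0.00], [0.0, 0.0, -0.00]]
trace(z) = 1.73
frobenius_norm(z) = 2.46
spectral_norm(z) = 2.45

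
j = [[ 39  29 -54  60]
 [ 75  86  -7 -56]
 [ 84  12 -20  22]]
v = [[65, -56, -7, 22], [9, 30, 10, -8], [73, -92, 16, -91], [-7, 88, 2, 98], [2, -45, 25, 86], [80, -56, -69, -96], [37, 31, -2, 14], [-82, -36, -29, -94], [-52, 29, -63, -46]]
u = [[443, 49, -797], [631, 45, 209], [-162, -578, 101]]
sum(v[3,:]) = 181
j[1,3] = -56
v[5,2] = -69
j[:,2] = [-54, -7, -20]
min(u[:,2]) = -797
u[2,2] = 101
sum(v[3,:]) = 181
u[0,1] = 49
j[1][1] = 86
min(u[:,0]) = -162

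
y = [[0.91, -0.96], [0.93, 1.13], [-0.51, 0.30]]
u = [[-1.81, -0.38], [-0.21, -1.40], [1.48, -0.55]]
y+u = [[-0.9, -1.34], [0.72, -0.27], [0.97, -0.25]]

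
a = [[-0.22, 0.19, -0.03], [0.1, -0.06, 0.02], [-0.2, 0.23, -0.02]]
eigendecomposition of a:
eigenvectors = [[0.69, -0.29, 0.16], [-0.30, -0.19, 0.36], [0.66, 0.94, 0.92]]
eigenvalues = [-0.33, -0.0, 0.04]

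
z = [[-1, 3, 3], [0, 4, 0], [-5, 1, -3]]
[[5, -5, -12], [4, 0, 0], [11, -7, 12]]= z @ [[-2, 2, 0], [1, 0, 0], [0, -1, -4]]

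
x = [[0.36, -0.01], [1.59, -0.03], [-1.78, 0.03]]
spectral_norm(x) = 2.41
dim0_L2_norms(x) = [2.41, 0.04]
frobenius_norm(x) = 2.41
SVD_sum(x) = [[0.36, -0.01], [1.59, -0.03], [-1.78, 0.03]] + [[-0.00, -0.0], [-0.0, -0.00], [-0.00, -0.0]]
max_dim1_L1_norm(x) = 1.81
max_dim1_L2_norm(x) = 1.78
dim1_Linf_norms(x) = [0.36, 1.59, 1.78]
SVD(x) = [[-0.15, 0.82], [-0.66, 0.33], [0.74, 0.46]] @ diag([2.414121279991085, 0.004294821789857271]) @ [[-1.00, 0.02],[-0.02, -1.0]]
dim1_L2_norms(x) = [0.36, 1.59, 1.78]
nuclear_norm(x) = 2.42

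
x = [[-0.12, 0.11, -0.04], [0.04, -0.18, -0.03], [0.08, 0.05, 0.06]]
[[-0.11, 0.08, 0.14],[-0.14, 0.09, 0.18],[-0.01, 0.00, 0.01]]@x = [[0.03, -0.02, 0.01], [0.03, -0.02, 0.01], [0.00, -0.0, 0.00]]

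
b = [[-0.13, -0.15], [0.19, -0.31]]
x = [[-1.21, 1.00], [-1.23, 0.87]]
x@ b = [[0.35, -0.13], [0.33, -0.09]]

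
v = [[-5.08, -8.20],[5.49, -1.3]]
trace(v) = -6.38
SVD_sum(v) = [[-6.10, -7.35], [1.60, 1.93]] + [[1.02, -0.85],[3.89, -3.23]]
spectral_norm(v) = 9.88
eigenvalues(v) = [(-3.19+6.44j), (-3.19-6.44j)]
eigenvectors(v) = [[0.77+0.00j, (0.77-0j)], [(-0.18-0.61j), -0.18+0.61j]]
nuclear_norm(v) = 15.10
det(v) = 51.62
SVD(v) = [[-0.97, 0.25], [0.25, 0.97]] @ diag([9.877366820860829, 5.22629167633779]) @ [[0.64, 0.77], [0.77, -0.64]]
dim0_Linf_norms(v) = [5.49, 8.2]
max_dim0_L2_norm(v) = 8.3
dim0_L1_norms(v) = [10.57, 9.5]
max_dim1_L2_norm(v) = 9.65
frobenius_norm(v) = 11.17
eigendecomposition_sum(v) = [[(-2.54+2.75j), (-4.1-2.03j)], [2.74+1.36j, (-0.65+3.69j)]] + [[-2.54-2.75j, -4.10+2.03j], [(2.74-1.36j), (-0.65-3.69j)]]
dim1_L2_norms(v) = [9.65, 5.64]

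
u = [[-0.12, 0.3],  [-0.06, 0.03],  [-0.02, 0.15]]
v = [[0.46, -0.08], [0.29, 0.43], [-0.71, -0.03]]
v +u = [[0.34, 0.22],[0.23, 0.46],[-0.73, 0.12]]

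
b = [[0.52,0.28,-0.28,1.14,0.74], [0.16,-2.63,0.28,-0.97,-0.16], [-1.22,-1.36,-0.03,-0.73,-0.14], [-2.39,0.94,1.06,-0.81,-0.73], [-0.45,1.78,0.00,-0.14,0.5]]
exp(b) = [[0.48, 0.43, 0.19, 0.42, 0.51], [0.42, 0.16, -0.08, -0.01, 0.21], [-0.64, -0.65, 0.68, -0.47, -0.21], [-1.54, -0.86, 0.54, -0.33, -1.25], [0.07, 0.79, -0.10, -0.53, 1.69]]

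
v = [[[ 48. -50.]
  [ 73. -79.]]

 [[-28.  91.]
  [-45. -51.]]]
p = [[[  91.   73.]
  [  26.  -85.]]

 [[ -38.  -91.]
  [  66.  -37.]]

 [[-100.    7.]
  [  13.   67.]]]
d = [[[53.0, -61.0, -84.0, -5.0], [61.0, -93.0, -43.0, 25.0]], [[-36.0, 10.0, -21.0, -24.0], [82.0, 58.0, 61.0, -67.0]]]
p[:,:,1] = [[73.0, -85.0], [-91.0, -37.0], [7.0, 67.0]]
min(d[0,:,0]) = 53.0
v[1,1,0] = -45.0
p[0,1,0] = 26.0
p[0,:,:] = [[91.0, 73.0], [26.0, -85.0]]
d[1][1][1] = 58.0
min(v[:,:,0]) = -45.0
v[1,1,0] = -45.0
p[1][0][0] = -38.0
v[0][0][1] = -50.0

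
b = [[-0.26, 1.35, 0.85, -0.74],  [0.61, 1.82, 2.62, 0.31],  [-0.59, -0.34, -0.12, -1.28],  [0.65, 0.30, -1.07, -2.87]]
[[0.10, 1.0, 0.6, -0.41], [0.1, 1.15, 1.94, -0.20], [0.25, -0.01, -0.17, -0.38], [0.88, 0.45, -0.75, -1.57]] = b @[[0.24, -0.09, 0.08, -0.29], [-0.09, 0.64, 0.03, -0.12], [0.08, 0.03, 0.70, 0.02], [-0.29, -0.12, 0.02, 0.46]]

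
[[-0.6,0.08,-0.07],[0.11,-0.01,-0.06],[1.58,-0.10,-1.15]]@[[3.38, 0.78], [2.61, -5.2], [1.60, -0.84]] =[[-1.93, -0.83],[0.25, 0.19],[3.24, 2.72]]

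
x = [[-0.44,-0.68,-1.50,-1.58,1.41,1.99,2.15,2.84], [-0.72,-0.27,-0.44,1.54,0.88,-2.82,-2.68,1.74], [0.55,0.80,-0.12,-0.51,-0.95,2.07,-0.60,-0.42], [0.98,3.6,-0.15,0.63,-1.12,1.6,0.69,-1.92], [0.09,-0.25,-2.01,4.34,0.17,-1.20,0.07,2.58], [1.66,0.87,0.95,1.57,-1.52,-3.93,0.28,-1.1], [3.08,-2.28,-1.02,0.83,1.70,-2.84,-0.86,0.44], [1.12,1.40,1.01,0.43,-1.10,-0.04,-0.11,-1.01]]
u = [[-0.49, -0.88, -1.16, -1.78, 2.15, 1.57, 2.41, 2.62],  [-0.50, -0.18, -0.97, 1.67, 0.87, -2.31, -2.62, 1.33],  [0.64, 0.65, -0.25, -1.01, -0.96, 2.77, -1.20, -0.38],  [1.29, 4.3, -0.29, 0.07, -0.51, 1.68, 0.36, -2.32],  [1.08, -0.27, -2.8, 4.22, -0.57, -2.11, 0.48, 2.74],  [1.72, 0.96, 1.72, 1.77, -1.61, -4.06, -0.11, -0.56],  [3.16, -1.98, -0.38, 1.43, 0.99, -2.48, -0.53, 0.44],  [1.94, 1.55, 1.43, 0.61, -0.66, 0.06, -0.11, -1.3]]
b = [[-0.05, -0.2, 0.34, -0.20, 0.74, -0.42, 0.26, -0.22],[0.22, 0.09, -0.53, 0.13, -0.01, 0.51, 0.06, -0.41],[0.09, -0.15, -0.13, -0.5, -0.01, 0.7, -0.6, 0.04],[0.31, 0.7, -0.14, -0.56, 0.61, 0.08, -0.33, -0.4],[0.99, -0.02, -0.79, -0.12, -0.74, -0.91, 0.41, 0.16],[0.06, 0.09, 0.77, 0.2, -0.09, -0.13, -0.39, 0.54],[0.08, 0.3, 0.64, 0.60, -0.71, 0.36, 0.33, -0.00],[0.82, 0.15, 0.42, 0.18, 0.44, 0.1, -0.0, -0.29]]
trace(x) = -5.83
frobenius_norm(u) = 13.72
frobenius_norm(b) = 3.41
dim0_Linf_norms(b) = [0.99, 0.7, 0.79, 0.6, 0.74, 0.91, 0.6, 0.54]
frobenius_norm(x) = 12.94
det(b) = 0.01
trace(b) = -1.48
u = x + b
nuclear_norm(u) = 32.42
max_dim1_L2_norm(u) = 6.28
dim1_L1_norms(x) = [12.59, 11.09, 6.02, 10.69, 10.71, 11.88, 13.05, 6.22]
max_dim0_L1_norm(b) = 3.76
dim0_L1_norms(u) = [10.82, 10.77, 9.0, 12.56, 8.32, 17.04, 7.82, 11.69]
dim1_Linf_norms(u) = [2.62, 2.62, 2.77, 4.3, 4.22, 4.06, 3.16, 1.94]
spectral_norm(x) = 8.37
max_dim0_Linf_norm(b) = 0.99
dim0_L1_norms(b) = [2.62, 1.7, 3.76, 2.49, 3.35, 3.21, 2.38, 2.06]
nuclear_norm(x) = 30.07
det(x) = -3355.04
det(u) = -9020.52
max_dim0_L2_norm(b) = 1.5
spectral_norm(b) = 1.88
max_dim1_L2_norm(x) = 5.57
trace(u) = -7.31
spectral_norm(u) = 8.93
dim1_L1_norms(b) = [2.43, 1.96, 2.22, 3.13, 4.14, 2.27, 3.02, 2.4]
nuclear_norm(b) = 8.30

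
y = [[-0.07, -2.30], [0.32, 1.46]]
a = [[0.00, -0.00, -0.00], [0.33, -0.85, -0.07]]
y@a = [[-0.76, 1.95, 0.16],[0.48, -1.24, -0.10]]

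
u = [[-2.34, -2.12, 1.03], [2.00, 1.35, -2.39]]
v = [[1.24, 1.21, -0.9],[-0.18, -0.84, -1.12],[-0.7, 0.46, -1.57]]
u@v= [[-3.24, -0.58, 2.86], [3.91, 0.19, 0.44]]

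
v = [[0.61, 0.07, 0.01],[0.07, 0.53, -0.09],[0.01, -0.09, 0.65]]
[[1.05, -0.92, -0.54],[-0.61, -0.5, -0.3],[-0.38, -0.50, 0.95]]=v@[[1.91,  -1.39,  -0.89],[-1.54,  -0.9,  -0.21],[-0.83,  -0.88,  1.45]]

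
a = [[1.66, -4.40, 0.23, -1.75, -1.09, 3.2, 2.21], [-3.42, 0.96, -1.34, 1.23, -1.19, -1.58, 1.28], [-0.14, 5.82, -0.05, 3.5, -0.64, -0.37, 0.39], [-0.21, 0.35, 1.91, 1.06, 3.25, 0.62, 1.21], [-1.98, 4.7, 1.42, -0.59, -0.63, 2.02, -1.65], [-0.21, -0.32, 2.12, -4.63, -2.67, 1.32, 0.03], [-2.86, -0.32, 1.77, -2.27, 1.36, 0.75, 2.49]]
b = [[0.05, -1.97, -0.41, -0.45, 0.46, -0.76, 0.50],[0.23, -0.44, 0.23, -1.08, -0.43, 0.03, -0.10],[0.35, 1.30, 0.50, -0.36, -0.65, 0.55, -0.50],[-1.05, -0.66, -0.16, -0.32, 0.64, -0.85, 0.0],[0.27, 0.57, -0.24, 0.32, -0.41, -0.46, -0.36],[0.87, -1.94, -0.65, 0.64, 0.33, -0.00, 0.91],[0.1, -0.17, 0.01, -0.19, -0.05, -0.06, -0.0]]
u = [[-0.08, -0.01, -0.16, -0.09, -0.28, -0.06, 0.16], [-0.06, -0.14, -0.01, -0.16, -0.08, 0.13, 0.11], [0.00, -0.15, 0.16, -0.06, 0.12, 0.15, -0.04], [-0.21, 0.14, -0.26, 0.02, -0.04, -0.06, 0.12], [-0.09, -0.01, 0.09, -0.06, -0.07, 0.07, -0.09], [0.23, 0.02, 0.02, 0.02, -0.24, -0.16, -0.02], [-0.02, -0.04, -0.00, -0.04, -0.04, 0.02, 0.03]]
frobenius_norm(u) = 0.81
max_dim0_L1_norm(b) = 7.05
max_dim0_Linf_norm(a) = 5.82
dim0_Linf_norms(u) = [0.23, 0.15, 0.26, 0.16, 0.28, 0.16, 0.16]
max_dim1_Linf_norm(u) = 0.28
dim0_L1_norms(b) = [2.92, 7.05, 2.2, 3.36, 2.97, 2.71, 2.37]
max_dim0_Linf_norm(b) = 1.97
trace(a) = 6.81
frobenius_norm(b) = 4.51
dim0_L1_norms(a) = [10.48, 16.87, 8.84, 15.03, 10.83, 9.86, 9.26]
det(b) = -0.00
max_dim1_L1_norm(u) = 0.85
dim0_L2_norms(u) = [0.34, 0.25, 0.36, 0.21, 0.41, 0.28, 0.25]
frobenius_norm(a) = 14.93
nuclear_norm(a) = 33.48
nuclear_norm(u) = 1.56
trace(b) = -0.62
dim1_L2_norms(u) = [0.38, 0.29, 0.3, 0.39, 0.19, 0.37, 0.08]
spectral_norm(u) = 0.55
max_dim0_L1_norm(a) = 16.87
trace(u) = -0.24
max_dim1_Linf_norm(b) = 1.97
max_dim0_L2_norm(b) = 3.21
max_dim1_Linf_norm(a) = 5.82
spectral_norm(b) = 3.71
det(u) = -0.00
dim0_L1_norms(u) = [0.69, 0.51, 0.7, 0.45, 0.87, 0.65, 0.57]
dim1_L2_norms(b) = [2.3, 1.29, 1.78, 1.67, 1.03, 2.51, 0.28]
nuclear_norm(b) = 8.10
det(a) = 6886.35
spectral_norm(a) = 10.20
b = u @ a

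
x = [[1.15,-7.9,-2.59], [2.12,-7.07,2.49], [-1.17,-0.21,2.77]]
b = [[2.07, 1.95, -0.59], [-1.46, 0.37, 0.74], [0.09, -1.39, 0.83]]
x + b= [[3.22, -5.95, -3.18], [0.66, -6.7, 3.23], [-1.08, -1.60, 3.60]]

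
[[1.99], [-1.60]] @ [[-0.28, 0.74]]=[[-0.56, 1.47], [0.45, -1.18]]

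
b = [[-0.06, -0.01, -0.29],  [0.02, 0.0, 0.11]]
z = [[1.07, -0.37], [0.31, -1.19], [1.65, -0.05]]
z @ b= [[-0.07, -0.01, -0.35], [-0.04, -0.00, -0.22], [-0.10, -0.02, -0.48]]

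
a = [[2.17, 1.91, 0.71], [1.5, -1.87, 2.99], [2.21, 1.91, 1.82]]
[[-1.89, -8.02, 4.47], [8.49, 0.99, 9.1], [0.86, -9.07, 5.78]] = a@[[-0.71, -0.97, 2.61], [-1.11, -2.76, -1.03], [2.5, -0.91, 1.09]]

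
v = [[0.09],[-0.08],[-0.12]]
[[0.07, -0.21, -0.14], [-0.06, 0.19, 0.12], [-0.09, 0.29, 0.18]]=v @ [[0.75, -2.38, -1.54]]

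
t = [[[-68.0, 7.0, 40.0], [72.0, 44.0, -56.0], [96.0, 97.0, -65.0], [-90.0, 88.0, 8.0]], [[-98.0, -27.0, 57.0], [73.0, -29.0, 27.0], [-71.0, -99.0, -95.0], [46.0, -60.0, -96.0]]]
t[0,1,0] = 72.0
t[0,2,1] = 97.0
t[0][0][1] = 7.0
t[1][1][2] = 27.0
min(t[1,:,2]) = -96.0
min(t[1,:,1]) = -99.0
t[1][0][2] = 57.0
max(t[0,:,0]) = 96.0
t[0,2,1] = 97.0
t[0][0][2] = 40.0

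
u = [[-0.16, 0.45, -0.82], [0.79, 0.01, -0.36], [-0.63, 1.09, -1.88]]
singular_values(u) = [2.45, 0.87, 0.0]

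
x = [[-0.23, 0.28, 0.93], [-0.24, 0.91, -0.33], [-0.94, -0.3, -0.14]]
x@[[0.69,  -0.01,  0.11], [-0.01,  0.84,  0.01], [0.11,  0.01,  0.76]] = [[-0.06, 0.25, 0.68], [-0.21, 0.76, -0.27], [-0.66, -0.24, -0.21]]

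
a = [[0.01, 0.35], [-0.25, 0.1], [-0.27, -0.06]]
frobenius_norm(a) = 0.52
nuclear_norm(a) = 0.74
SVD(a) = [[-0.66, 0.69], [-0.65, -0.31], [-0.38, -0.66]] @ diag([0.3756440918954999, 0.3612360948521136]) @ [[0.69, -0.73], [0.73, 0.69]]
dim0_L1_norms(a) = [0.53, 0.51]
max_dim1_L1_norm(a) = 0.36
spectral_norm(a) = 0.38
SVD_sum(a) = [[-0.17, 0.18], [-0.17, 0.18], [-0.10, 0.1]] + [[0.18,0.17], [-0.08,-0.08], [-0.17,-0.16]]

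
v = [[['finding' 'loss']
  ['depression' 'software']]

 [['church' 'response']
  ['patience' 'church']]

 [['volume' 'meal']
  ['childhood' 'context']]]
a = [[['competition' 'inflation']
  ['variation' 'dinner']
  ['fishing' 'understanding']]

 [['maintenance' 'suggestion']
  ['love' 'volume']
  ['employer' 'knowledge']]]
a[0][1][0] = 'variation'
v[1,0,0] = 'church'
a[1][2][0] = 'employer'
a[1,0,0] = 'maintenance'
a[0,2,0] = 'fishing'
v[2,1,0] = 'childhood'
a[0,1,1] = 'dinner'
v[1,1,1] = 'church'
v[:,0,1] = ['loss', 'response', 'meal']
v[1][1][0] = 'patience'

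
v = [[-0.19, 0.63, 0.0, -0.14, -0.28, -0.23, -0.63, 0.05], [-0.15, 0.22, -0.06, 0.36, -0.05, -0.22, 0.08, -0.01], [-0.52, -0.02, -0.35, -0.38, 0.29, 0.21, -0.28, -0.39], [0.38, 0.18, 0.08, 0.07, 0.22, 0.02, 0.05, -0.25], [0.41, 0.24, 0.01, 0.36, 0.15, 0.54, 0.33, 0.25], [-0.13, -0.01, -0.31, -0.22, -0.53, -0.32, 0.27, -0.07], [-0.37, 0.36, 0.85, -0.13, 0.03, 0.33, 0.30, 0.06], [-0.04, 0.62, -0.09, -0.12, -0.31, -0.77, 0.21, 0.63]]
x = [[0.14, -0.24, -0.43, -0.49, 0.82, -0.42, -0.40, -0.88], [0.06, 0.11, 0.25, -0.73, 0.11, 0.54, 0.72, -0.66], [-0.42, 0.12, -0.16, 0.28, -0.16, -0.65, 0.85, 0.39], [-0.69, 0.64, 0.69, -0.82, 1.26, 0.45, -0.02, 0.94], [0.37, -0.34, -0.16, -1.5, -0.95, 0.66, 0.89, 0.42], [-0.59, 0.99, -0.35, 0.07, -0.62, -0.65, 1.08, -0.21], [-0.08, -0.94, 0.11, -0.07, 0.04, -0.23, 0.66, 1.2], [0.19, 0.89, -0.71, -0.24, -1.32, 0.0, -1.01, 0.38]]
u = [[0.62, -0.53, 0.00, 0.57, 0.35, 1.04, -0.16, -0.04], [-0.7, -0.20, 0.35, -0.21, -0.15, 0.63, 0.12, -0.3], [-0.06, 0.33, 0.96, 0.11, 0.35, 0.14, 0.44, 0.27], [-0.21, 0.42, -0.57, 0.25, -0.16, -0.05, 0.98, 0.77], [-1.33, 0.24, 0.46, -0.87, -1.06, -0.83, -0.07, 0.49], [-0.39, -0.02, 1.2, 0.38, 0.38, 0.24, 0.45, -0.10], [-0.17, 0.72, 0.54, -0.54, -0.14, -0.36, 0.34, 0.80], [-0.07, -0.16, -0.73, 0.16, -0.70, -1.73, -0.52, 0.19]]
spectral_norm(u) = 3.03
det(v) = -0.08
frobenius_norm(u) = 4.53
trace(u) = 1.34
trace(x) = -1.29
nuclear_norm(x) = 12.12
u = x @ v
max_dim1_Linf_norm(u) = 1.73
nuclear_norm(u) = 9.86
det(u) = -0.00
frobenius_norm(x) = 5.09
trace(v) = 0.51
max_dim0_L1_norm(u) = 5.02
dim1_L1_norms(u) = [3.31, 2.66, 2.66, 3.41, 5.35, 3.16, 3.61, 4.26]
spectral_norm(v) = 1.51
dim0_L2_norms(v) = [0.89, 1.02, 0.98, 0.71, 0.78, 1.11, 0.89, 0.83]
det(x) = -0.00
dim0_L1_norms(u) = [3.55, 2.62, 4.81, 3.09, 3.29, 5.02, 3.08, 2.96]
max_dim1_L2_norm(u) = 2.2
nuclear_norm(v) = 6.55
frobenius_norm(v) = 2.58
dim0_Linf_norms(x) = [0.69, 0.99, 0.71, 1.5, 1.32, 0.66, 1.08, 1.2]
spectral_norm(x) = 2.56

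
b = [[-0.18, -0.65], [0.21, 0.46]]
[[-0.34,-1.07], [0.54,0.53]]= b@[[3.66, -2.72], [-0.49, 2.40]]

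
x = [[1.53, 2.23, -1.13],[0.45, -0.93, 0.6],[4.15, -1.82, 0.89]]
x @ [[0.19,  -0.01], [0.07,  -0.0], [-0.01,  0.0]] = [[0.46, -0.02], [0.01, -0.0], [0.65, -0.04]]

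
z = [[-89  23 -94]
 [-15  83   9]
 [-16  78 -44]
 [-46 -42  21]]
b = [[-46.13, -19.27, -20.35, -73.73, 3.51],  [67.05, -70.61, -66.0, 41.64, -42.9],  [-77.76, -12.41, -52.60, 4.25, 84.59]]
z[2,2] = -44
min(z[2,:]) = -44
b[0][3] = -73.73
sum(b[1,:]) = -70.82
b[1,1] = -70.61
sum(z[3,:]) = -67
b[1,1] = -70.61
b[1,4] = -42.9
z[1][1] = 83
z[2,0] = -16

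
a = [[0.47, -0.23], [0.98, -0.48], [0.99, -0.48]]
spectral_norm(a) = 1.64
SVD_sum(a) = [[0.47, -0.23],[0.98, -0.48],[0.99, -0.48]] + [[-0.0, -0.00], [-0.0, -0.0], [0.0, 0.0]]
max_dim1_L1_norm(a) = 1.47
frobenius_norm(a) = 1.64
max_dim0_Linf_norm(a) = 0.99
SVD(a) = [[-0.32, -0.24],[-0.67, -0.63],[-0.67, 0.74]] @ diag([1.6355701524878623, 0.0032056654271858122]) @ [[-0.90, 0.44], [0.44, 0.90]]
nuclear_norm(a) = 1.64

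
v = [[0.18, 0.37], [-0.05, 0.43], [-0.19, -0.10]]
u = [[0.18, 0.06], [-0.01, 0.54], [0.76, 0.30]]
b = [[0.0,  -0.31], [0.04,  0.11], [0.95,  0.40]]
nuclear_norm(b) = 1.34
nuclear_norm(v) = 0.83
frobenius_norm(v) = 0.63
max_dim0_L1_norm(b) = 0.99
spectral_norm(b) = 1.04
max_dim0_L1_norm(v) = 0.9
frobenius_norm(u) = 1.00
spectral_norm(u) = 0.87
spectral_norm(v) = 0.59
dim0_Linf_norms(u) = [0.76, 0.54]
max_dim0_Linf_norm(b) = 0.95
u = v + b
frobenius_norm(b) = 1.08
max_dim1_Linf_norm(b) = 0.95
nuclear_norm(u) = 1.36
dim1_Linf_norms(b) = [0.31, 0.11, 0.95]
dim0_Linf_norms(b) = [0.95, 0.4]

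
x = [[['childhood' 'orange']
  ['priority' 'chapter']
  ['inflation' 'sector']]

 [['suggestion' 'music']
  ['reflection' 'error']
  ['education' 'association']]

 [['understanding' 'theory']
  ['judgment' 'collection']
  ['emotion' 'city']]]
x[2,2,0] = 'emotion'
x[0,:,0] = ['childhood', 'priority', 'inflation']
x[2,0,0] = 'understanding'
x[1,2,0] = 'education'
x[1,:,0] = ['suggestion', 'reflection', 'education']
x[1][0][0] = 'suggestion'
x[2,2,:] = ['emotion', 'city']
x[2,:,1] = ['theory', 'collection', 'city']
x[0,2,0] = 'inflation'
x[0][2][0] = 'inflation'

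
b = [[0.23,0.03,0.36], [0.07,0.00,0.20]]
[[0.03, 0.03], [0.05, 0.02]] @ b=[[0.01, 0.00, 0.02], [0.01, 0.0, 0.02]]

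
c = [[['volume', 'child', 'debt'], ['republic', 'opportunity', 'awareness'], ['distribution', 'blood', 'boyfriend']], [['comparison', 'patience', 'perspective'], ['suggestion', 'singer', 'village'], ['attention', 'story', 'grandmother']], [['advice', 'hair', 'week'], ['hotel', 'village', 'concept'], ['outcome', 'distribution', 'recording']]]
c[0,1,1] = 'opportunity'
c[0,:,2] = ['debt', 'awareness', 'boyfriend']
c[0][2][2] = 'boyfriend'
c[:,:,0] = [['volume', 'republic', 'distribution'], ['comparison', 'suggestion', 'attention'], ['advice', 'hotel', 'outcome']]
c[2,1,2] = 'concept'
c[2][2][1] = 'distribution'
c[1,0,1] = 'patience'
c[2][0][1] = 'hair'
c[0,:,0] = ['volume', 'republic', 'distribution']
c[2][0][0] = 'advice'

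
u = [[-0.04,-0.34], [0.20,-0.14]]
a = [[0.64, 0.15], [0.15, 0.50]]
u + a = [[0.6, -0.19], [0.35, 0.36]]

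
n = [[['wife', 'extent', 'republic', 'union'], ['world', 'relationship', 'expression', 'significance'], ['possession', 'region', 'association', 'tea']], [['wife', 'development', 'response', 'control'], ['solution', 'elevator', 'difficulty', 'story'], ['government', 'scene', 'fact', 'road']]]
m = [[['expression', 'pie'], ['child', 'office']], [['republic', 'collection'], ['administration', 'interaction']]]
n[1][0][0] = 'wife'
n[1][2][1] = 'scene'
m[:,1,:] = [['child', 'office'], ['administration', 'interaction']]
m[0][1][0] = 'child'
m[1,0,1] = 'collection'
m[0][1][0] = 'child'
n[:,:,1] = [['extent', 'relationship', 'region'], ['development', 'elevator', 'scene']]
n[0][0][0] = 'wife'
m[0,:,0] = ['expression', 'child']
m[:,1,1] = ['office', 'interaction']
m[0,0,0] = 'expression'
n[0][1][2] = 'expression'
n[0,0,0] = 'wife'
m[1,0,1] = 'collection'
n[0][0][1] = 'extent'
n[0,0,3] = 'union'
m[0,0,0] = 'expression'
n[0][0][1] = 'extent'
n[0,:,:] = [['wife', 'extent', 'republic', 'union'], ['world', 'relationship', 'expression', 'significance'], ['possession', 'region', 'association', 'tea']]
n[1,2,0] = 'government'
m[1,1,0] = 'administration'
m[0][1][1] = 'office'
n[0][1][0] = 'world'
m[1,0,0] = 'republic'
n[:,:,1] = [['extent', 'relationship', 'region'], ['development', 'elevator', 'scene']]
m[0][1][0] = 'child'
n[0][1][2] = 'expression'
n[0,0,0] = 'wife'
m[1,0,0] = 'republic'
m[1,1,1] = 'interaction'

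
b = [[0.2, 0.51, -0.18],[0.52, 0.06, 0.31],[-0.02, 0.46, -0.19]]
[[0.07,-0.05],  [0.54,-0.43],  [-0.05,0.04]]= b @ [[0.44, -0.35],[0.3, -0.23],[0.96, -0.75]]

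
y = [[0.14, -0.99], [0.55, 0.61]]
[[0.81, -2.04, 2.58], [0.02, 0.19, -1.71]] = y @ [[0.82, -1.68, -0.20],[-0.7, 1.82, -2.63]]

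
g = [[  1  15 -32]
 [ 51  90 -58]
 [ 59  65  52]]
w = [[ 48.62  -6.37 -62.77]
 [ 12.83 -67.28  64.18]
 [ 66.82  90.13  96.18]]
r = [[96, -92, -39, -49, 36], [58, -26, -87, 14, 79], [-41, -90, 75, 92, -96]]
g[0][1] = 15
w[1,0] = 12.83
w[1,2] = 64.18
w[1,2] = 64.18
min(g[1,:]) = -58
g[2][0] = 59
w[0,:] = [48.62, -6.37, -62.77]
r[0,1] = -92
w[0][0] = 48.62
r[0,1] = -92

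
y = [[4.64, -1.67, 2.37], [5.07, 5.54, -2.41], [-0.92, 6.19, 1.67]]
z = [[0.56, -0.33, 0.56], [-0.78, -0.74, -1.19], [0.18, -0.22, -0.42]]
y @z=[[4.33, -0.82, 3.59], [-1.92, -5.24, -2.74], [-5.04, -4.64, -8.58]]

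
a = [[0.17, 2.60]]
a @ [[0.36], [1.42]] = [[3.75]]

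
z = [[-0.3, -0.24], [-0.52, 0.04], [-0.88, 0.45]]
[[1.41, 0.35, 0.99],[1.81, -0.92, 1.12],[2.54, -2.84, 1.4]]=z @ [[-3.59, 1.51, -2.26],[-1.38, -3.36, -1.30]]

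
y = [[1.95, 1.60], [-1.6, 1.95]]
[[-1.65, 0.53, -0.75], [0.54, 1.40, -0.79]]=y @ [[-0.64, -0.19, -0.03], [-0.25, 0.56, -0.43]]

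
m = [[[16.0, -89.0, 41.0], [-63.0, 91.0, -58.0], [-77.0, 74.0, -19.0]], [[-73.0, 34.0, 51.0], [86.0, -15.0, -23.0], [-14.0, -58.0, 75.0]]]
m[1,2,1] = -58.0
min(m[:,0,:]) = -89.0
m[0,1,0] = -63.0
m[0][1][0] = -63.0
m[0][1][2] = -58.0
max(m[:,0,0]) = 16.0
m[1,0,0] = -73.0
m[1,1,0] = 86.0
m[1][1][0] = 86.0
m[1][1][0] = 86.0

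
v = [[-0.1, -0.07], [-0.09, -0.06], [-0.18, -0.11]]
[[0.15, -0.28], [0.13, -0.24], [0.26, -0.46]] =v @ [[-1.09, 0.95], [-0.58, 2.64]]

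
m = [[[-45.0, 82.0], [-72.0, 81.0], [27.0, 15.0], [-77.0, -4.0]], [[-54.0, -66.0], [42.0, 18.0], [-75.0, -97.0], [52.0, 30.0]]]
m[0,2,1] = 15.0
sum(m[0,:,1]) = 174.0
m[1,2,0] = -75.0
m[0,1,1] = 81.0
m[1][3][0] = 52.0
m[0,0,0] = -45.0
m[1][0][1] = -66.0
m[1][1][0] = 42.0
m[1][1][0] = 42.0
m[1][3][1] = 30.0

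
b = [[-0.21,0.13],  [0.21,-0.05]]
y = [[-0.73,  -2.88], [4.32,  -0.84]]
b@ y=[[0.71, 0.5], [-0.37, -0.56]]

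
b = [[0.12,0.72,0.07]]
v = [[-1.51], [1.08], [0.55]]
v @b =[[-0.18, -1.09, -0.11], [0.13, 0.78, 0.08], [0.07, 0.40, 0.04]]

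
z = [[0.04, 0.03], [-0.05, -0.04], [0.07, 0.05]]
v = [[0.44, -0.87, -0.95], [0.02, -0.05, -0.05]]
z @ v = [[0.02, -0.04, -0.04], [-0.02, 0.05, 0.05], [0.03, -0.06, -0.07]]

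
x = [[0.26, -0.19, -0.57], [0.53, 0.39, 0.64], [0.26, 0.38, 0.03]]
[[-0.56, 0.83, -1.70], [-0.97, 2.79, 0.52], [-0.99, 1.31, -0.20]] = x @ [[-1.6, 4.46, -1.81], [-1.58, 0.36, 0.57], [0.78, 0.45, 1.96]]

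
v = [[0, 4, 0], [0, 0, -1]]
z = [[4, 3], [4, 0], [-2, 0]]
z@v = [[0, 16, -3], [0, 16, 0], [0, -8, 0]]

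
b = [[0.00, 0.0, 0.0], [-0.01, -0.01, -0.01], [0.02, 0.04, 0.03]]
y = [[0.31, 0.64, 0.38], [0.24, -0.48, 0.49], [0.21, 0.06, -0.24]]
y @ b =[[0.00,0.01,0.0], [0.01,0.02,0.02], [-0.01,-0.01,-0.01]]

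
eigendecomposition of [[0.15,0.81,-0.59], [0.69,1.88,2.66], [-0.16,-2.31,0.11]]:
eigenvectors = [[(-0.97+0j), 0.05+0.33j, (0.05-0.33j)], [(0.06+0j), -0.67+0.00j, -0.67-0.00j], [0.22+0.00j, (0.22-0.63j), (0.22+0.63j)]]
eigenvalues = [(0.24+0j), (0.95+2.15j), (0.95-2.15j)]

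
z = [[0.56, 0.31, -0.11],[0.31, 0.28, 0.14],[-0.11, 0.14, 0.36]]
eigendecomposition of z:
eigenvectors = [[0.5, -0.85, -0.2], [-0.75, -0.53, 0.39], [0.44, 0.05, 0.90]]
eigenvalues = [-0.01, 0.76, 0.45]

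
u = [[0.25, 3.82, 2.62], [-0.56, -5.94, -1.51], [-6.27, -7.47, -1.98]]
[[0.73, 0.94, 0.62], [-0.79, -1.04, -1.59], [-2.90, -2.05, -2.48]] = u @[[0.34, 0.13, 0.09], [0.06, 0.12, 0.32], [0.16, 0.17, -0.24]]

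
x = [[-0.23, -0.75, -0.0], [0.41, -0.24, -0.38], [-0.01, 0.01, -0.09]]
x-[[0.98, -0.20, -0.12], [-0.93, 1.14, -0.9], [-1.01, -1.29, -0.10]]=[[-1.21, -0.55, 0.12], [1.34, -1.38, 0.52], [1.00, 1.3, 0.01]]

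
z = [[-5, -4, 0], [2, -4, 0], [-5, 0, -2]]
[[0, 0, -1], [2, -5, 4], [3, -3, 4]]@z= [[5, 0, 2], [-40, 12, -8], [-41, 0, -8]]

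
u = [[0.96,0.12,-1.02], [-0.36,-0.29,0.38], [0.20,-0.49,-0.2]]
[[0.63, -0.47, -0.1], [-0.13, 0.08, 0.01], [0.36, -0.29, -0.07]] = u @ [[0.63, -0.44, -0.08],  [-0.44, 0.38, 0.09],  [-0.08, 0.09, 0.03]]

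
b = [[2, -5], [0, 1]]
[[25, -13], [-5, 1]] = b @ [[0, -4], [-5, 1]]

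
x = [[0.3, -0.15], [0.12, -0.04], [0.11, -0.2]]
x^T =[[0.30,0.12,0.11], [-0.15,-0.04,-0.2]]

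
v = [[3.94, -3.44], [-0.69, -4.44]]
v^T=[[3.94, -0.69], [-3.44, -4.44]]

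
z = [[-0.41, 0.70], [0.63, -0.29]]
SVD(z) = [[-0.77, 0.64], [0.64, 0.77]] @ diag([1.0194469272532045, 0.3159556337747424]) @ [[0.7, -0.71], [0.71, 0.70]]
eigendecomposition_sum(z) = [[-0.55, 0.53], [0.48, -0.46]] + [[0.14,0.17], [0.15,0.17]]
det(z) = -0.32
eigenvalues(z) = [-1.02, 0.32]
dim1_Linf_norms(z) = [0.7, 0.63]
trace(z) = -0.70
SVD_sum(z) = [[-0.55,0.56], [0.46,-0.46]] + [[0.14,0.14], [0.17,0.17]]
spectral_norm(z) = 1.02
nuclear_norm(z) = 1.34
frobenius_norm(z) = 1.07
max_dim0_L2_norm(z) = 0.76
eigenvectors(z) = [[-0.76, -0.69], [0.66, -0.72]]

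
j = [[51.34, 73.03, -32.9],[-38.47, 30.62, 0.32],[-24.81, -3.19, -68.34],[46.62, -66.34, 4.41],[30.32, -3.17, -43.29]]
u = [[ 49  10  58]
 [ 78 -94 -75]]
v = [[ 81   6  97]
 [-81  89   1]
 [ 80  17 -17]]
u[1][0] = 78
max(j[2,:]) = -3.19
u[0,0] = 49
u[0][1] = 10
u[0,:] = [49, 10, 58]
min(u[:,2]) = -75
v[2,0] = 80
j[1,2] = 0.32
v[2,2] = -17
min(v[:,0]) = -81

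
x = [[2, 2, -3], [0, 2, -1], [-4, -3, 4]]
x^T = [[2, 0, -4], [2, 2, -3], [-3, -1, 4]]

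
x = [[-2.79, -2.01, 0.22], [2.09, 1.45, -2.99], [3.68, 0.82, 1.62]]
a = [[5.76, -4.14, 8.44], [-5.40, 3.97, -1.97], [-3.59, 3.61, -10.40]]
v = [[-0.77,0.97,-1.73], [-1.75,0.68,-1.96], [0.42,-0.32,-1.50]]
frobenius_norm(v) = 3.80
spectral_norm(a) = 16.77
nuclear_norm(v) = 5.40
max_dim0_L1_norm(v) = 5.19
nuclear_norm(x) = 9.84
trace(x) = 0.28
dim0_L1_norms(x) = [8.56, 4.28, 4.83]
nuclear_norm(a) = 22.02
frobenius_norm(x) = 6.64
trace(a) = -0.67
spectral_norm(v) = 3.51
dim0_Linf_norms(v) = [1.75, 0.97, 1.96]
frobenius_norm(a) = 17.45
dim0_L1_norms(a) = [14.75, 11.72, 20.81]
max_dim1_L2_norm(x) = 4.1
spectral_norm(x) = 5.61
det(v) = -2.55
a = x @ v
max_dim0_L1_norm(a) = 20.81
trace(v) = -1.59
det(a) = -37.87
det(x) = 14.73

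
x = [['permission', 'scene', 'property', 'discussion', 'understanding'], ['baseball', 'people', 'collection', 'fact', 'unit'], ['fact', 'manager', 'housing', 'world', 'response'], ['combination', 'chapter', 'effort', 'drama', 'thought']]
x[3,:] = ['combination', 'chapter', 'effort', 'drama', 'thought']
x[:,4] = ['understanding', 'unit', 'response', 'thought']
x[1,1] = 'people'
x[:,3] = ['discussion', 'fact', 'world', 'drama']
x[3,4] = 'thought'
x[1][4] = 'unit'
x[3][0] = 'combination'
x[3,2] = 'effort'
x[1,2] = 'collection'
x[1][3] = 'fact'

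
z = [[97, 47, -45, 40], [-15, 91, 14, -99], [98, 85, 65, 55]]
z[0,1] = 47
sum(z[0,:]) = 139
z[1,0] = -15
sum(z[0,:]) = 139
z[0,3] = 40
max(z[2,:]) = 98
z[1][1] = 91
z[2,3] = 55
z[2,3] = 55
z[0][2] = -45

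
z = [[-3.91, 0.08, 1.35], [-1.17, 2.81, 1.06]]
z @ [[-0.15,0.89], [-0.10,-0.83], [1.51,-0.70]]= [[2.62, -4.49],[1.5, -4.12]]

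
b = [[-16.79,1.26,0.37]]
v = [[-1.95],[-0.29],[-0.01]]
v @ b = [[32.74, -2.46, -0.72], [4.87, -0.37, -0.11], [0.17, -0.01, -0.00]]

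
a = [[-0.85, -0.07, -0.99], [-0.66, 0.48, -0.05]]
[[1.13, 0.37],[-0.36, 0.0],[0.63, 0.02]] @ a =[[-1.2, 0.10, -1.14], [0.31, 0.03, 0.36], [-0.55, -0.03, -0.62]]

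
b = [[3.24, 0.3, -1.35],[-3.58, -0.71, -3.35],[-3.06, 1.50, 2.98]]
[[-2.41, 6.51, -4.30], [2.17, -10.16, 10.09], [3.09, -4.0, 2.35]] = b @ [[-0.75, 2.18, -1.8], [0.39, 0.67, 0.10], [0.07, 0.56, -1.11]]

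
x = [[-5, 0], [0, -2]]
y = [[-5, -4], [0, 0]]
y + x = [[-10, -4], [0, -2]]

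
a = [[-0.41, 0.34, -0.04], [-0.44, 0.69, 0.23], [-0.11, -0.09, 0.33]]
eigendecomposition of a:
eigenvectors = [[(0.91+0j), -0.31+0.08j, -0.31-0.08j], [(0.36+0j), -0.80+0.00j, -0.80-0.00j], [0.21+0.00j, (0.25-0.44j), (0.25+0.44j)]]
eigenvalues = [(-0.29+0j), (0.45+0.17j), (0.45-0.17j)]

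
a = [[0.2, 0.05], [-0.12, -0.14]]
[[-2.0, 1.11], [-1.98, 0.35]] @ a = [[-0.53, -0.26], [-0.44, -0.15]]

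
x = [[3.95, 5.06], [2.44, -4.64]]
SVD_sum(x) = [[1.76, 5.73], [-1.09, -3.56]] + [[2.19, -0.67], [3.53, -1.08]]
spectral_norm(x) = 7.06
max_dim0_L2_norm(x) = 6.87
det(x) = -30.67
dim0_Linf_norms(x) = [3.95, 5.06]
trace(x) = -0.69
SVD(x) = [[-0.85, 0.53], [0.53, 0.85]] @ diag([7.056380318029702, 4.347044606088489]) @ [[-0.29, -0.96], [0.96, -0.29]]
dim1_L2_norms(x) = [6.42, 5.24]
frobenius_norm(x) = 8.29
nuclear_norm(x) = 11.40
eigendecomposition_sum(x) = [[4.62, 2.37], [1.14, 0.59]] + [[-0.67, 2.69], [1.3, -5.23]]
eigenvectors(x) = [[0.97, -0.46],[0.24, 0.89]]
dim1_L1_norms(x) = [9.01, 7.08]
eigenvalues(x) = [5.2, -5.89]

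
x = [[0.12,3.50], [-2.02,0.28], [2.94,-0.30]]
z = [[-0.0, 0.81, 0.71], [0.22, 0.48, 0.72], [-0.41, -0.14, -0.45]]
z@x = [[0.45, 0.01], [1.17, 0.69], [-1.09, -1.34]]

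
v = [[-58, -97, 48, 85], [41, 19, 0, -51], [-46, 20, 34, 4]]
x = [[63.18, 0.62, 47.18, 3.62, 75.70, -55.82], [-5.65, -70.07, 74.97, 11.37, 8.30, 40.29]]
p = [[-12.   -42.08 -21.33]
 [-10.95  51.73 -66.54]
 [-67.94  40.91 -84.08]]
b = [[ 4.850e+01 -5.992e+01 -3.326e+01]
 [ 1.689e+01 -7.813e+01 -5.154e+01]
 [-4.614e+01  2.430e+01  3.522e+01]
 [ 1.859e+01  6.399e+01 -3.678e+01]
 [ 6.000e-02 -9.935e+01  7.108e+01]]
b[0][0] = 48.5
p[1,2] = -66.54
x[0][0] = 63.18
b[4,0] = 0.06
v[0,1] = -97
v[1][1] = 19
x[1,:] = [-5.65, -70.07, 74.97, 11.37, 8.3, 40.29]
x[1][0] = -5.65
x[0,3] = 3.62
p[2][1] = 40.91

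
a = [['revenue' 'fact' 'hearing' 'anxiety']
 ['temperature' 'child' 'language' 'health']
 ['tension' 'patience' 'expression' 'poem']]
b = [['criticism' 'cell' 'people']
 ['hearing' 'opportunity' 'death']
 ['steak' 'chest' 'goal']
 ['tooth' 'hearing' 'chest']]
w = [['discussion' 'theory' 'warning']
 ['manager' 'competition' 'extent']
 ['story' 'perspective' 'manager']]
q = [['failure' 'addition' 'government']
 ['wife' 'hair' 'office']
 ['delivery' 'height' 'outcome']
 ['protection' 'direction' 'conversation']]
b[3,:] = ['tooth', 'hearing', 'chest']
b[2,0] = 'steak'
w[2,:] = ['story', 'perspective', 'manager']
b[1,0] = 'hearing'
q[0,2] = 'government'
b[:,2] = ['people', 'death', 'goal', 'chest']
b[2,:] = ['steak', 'chest', 'goal']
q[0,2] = 'government'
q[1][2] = 'office'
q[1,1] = 'hair'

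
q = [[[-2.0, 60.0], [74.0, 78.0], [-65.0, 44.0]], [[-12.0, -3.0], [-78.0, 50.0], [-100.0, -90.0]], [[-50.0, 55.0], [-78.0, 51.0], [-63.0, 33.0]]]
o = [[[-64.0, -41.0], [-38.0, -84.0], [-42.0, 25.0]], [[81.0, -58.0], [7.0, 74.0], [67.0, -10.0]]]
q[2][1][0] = -78.0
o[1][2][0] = 67.0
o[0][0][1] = -41.0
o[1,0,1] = -58.0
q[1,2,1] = -90.0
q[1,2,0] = -100.0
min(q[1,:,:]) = -100.0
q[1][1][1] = 50.0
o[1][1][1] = 74.0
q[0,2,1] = 44.0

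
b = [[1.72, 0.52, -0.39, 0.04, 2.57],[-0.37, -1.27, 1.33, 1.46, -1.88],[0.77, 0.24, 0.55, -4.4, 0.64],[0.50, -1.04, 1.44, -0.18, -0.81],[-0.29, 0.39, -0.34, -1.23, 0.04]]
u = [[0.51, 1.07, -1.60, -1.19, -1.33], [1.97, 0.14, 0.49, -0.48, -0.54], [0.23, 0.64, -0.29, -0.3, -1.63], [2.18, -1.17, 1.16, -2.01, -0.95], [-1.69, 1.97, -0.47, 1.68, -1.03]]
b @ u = [[-2.44, 6.68, -3.55, 2.06, -4.62], [3.98, -5.13, 2.16, -5.44, -0.44], [-9.68, 7.62, -6.68, 8.72, 1.47], [-0.49, -0.07, -1.56, -1.53, -1.45], [-2.21, 1.04, -0.69, 2.8, 1.86]]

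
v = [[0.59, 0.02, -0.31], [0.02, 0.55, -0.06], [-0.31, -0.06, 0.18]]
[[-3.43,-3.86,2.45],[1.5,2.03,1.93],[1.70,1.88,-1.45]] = v @ [[-4.32, -4.89, 4.04], [3.21, 4.24, 3.37], [3.06, 3.41, 0.0]]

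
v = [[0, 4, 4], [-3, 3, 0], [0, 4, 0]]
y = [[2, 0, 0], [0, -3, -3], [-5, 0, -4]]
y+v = [[2, 4, 4], [-3, 0, -3], [-5, 4, -4]]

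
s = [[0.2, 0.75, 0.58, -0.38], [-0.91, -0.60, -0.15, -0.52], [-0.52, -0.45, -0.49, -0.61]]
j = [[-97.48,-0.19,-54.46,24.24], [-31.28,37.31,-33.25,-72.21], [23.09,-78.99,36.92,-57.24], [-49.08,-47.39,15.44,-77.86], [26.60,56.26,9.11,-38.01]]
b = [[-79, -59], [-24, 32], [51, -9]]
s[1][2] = -0.154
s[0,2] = 0.584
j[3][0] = -49.08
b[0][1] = -59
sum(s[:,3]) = -1.5030000000000001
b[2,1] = -9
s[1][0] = -0.907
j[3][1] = -47.39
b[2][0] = 51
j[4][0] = 26.6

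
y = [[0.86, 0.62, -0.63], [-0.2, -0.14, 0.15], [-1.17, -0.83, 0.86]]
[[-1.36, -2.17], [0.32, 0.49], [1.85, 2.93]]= y@[[-0.54, -2.67], [-0.36, -1.10], [1.07, -1.29]]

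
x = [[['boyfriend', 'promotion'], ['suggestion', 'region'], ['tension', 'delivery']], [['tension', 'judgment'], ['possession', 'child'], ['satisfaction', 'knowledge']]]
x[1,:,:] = [['tension', 'judgment'], ['possession', 'child'], ['satisfaction', 'knowledge']]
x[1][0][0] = 'tension'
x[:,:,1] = [['promotion', 'region', 'delivery'], ['judgment', 'child', 'knowledge']]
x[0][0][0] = 'boyfriend'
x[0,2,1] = 'delivery'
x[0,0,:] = ['boyfriend', 'promotion']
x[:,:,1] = [['promotion', 'region', 'delivery'], ['judgment', 'child', 'knowledge']]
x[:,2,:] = [['tension', 'delivery'], ['satisfaction', 'knowledge']]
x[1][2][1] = 'knowledge'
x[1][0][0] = 'tension'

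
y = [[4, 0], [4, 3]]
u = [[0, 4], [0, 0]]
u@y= [[16, 12], [0, 0]]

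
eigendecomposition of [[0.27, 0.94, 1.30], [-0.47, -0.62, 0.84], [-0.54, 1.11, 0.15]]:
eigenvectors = [[-0.83+0.00j, -0.83-0.00j, -0.03+0.00j], [-0.03-0.29j, -0.03+0.29j, -0.79+0.00j], [(-0.15-0.45j), (-0.15+0.45j), 0.61+0.00j]]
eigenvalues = [(0.54+1.04j), (0.54-1.04j), (-1.28+0j)]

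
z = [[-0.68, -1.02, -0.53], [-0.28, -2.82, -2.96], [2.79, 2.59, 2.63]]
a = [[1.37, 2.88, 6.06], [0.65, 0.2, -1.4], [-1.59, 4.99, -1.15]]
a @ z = [[15.17, 6.18, 6.69], [-4.4, -4.85, -4.62], [-3.52, -15.43, -16.95]]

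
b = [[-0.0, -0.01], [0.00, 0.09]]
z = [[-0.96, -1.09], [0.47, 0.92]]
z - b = [[-0.96, -1.08], [0.47, 0.83]]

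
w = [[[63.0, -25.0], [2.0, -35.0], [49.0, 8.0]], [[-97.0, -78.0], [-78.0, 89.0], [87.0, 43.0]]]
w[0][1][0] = 2.0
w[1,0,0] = -97.0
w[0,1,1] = -35.0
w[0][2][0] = 49.0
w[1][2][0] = 87.0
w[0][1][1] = -35.0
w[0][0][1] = -25.0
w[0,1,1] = -35.0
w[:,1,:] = [[2.0, -35.0], [-78.0, 89.0]]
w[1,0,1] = -78.0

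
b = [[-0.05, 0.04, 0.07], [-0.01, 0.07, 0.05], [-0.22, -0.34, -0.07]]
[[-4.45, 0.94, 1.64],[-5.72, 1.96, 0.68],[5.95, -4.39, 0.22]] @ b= [[-0.15,-0.67,-0.38], [0.12,-0.32,-0.35], [-0.3,-0.14,0.18]]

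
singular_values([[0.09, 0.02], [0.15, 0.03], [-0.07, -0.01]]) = [0.19, 0.0]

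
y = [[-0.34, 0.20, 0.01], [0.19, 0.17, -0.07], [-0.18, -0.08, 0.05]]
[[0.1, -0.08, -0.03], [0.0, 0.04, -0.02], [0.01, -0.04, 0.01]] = y @ [[-0.16, 0.18, 0.02], [0.24, -0.06, -0.11], [0.1, -0.18, 0.05]]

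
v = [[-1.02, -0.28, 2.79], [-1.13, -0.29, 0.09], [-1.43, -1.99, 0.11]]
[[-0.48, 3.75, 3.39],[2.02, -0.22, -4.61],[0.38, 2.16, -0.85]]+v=[[-1.50, 3.47, 6.18], [0.89, -0.51, -4.52], [-1.05, 0.17, -0.74]]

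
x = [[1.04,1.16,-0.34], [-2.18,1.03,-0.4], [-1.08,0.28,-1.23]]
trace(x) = 0.84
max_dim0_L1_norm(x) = 4.3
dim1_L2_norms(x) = [1.59, 2.44, 1.66]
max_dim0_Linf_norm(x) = 2.18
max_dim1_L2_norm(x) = 2.44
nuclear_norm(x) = 5.29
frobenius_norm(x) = 3.36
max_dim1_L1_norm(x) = 3.61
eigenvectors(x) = [[(0.04+0.56j), (0.04-0.56j), (0.04+0j)],[-0.79+0.00j, (-0.79-0j), (0.21+0j)],[-0.20-0.13j, -0.20+0.13j, (0.98+0j)]]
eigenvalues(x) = [(1.03+1.49j), (1.03-1.49j), (-1.21+0j)]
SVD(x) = [[-0.18, -0.98, -0.1], [0.84, -0.10, -0.53], [0.51, -0.18, 0.84]] @ diag([2.8405408586505234, 1.542629028551691, 0.9085281011650719]) @ [[-0.90, 0.28, -0.32], [-0.40, -0.83, 0.39], [0.16, -0.47, -0.87]]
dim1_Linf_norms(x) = [1.16, 2.18, 1.23]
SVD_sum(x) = [[0.46,-0.14,0.16], [-2.16,0.68,-0.76], [-1.31,0.41,-0.46]] + [[0.60,  1.26,  -0.58], [0.06,  0.12,  -0.06], [0.11,  0.23,  -0.11]] + [[-0.01, 0.04, 0.08], [-0.08, 0.23, 0.42], [0.12, -0.36, -0.66]]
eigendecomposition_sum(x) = [[(0.53+0.73j), 0.57-0.38j, -0.15+0.05j], [-1.06+0.67j, (0.48+0.83j), -0.06-0.21j], [(-0.39-0.01j), -0.02+0.30j, 0.02-0.06j]] + [[(0.53-0.73j), 0.57+0.38j, -0.15-0.05j], [(-1.06-0.67j), (0.48-0.83j), (-0.06+0.21j)], [-0.39+0.01j, -0.02-0.30j, 0.02+0.06j]] + [[(-0.01+0j), 0.01+0.00j, -0.05-0.00j], [-0.07+0.00j, (0.07+0j), (-0.27-0j)], [(-0.3+0j), (0.32+0j), (-1.27-0j)]]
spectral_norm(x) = 2.84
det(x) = -3.98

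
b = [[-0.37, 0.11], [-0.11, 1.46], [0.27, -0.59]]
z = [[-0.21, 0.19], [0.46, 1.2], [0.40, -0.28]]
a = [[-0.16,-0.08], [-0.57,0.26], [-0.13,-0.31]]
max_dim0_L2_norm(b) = 1.58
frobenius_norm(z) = 1.40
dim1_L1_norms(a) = [0.24, 0.83, 0.44]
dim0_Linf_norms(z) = [0.46, 1.2]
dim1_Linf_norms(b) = [0.37, 1.46, 0.59]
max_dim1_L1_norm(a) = 0.83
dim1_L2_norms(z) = [0.28, 1.29, 0.49]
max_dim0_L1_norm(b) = 2.16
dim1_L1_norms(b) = [0.48, 1.57, 0.86]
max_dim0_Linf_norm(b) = 1.46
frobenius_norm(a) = 0.73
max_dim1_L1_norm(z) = 1.66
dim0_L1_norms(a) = [0.86, 0.65]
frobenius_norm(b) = 1.65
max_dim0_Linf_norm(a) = 0.57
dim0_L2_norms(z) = [0.64, 1.25]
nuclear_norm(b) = 2.00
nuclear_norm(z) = 1.83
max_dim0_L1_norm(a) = 0.86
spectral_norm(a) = 0.64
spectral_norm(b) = 1.60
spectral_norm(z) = 1.30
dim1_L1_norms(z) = [0.4, 1.66, 0.68]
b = z + a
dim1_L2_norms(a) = [0.18, 0.63, 0.34]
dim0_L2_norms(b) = [0.47, 1.58]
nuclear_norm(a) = 1.00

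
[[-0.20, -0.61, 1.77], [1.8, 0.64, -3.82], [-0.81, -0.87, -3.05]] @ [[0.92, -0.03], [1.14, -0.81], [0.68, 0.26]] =[[0.32,0.96], [-0.21,-1.57], [-3.81,-0.06]]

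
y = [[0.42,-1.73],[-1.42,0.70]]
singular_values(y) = [2.16, 1.0]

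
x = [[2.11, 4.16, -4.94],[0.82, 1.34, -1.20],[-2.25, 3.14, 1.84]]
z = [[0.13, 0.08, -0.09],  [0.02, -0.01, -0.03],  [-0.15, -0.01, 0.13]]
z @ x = [[0.54,0.37,-0.90], [0.1,-0.02,-0.14], [-0.62,-0.23,0.99]]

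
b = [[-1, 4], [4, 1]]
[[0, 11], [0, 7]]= b @ [[0, 1], [0, 3]]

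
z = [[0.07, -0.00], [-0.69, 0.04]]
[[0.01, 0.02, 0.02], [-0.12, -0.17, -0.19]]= z@[[0.2,0.29,0.33],  [0.54,0.79,0.90]]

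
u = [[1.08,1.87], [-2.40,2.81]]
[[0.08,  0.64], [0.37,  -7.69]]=u@[[-0.06, 2.15], [0.08, -0.9]]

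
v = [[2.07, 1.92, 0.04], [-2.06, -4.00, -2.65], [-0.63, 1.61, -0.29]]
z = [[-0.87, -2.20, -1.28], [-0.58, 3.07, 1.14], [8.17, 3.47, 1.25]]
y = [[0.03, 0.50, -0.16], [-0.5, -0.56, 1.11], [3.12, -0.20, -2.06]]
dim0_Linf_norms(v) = [2.07, 4.0, 2.65]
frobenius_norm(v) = 6.19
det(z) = 12.70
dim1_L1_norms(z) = [4.35, 4.79, 12.89]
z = y @ v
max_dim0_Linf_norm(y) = 3.12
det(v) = 13.06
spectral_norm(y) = 3.88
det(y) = 0.96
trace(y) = -2.59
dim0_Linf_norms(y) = [3.12, 0.56, 2.06]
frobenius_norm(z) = 9.93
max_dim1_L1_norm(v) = 8.71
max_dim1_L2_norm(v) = 5.22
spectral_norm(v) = 5.81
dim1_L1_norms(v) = [4.03, 8.71, 2.53]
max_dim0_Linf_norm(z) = 8.17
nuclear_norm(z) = 13.28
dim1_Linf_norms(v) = [2.07, 4.0, 1.61]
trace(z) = 3.45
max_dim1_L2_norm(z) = 8.96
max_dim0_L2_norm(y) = 3.16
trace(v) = -2.22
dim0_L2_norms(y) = [3.16, 0.78, 2.35]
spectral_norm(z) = 9.21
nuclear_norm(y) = 5.11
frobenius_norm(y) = 4.01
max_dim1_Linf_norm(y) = 3.12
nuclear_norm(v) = 8.82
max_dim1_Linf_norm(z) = 8.17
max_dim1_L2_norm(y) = 3.74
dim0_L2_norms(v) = [2.99, 4.72, 2.67]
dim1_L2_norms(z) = [2.69, 3.33, 8.96]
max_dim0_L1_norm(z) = 9.62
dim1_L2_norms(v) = [2.82, 5.22, 1.75]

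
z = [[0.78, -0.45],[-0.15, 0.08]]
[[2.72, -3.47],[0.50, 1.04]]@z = [[2.64, -1.5],[0.23, -0.14]]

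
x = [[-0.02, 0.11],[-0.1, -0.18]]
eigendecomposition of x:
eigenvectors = [[0.72+0.00j, 0.72-0.00j], [-0.53+0.45j, (-0.53-0.45j)]]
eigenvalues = [(-0.1+0.07j), (-0.1-0.07j)]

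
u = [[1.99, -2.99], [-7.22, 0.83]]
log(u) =[[1.53+1.38j, (-0.2+1j)], [(-0.48+2.42j), (1.46+1.77j)]]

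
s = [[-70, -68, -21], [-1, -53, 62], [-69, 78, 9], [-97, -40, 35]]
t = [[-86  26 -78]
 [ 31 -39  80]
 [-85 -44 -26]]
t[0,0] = -86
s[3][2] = 35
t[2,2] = -26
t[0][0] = -86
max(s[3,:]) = 35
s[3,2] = 35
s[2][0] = -69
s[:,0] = [-70, -1, -69, -97]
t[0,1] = 26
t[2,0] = -85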